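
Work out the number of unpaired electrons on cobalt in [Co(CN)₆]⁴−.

Ligand charges: each cyanide is −1. With an overall charge of −4 the cobalt centre must be in the +2 oxidation state.
Co sits in group 9, so the d-electron count is 9 − 2 = 7.
The spin state decides the count: Cyanide is a strong-field ligand (high in the spectrochemical series) for a first-row metal, so the complex is low-spin.
An octahedral low-spin d⁷ ion is t₂g⁶e_g¹, giving 1 unpaired electron.

1 unpaired electron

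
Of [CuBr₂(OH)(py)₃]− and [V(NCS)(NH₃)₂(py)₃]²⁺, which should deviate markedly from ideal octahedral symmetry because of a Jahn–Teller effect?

[CuBr₂(OH)(py)₃]−: Summing ligand charges against the −1 overall charge gives an oxidation state of +2 for copper. Copper is a group-11 element; Cu(II) is therefore d⁹. The t₂g⁶e_g³ configuration has an unevenly filled e_g set; the Jahn–Teller theorem predicts a tetragonal distortion (typically axial elongation) to lift the degeneracy.
[V(NCS)(NH₃)₂(py)₃]²⁺: Summing ligand charges against the +2 overall charge gives an oxidation state of +3 for vanadium. Group 5 minus oxidation state 3 gives a d² configuration. The d² configuration leaves the e_g set evenly filled (or empty) — no strong Jahn–Teller driving force.

[CuBr₂(OH)(py)₃]−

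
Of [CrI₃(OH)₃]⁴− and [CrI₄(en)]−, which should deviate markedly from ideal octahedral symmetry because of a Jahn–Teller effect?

[CrI₃(OH)₃]⁴−

[CrI₃(OH)₃]⁴−: Ligand charges: each iodide is −1; each hydroxide is −1. With an overall charge of −4 the chromium centre must be in the +2 oxidation state. Chromium is a group-6 element; Cr(II) is therefore d⁴. Hydroxide and iodide are weak-field ligands for a first-row metal, so the complex is high-spin. The t₂g³e_g¹ (high-spin) configuration has an unevenly filled e_g set; the Jahn–Teller theorem predicts a tetragonal distortion (typically axial elongation) to lift the degeneracy.
[CrI₄(en)]−: Ligand charges: each iodide is −1; ethylenediamine is neutral. With an overall charge of −1 the chromium centre must be in the +3 oxidation state. Cr sits in group 6, so the d-electron count is 6 − 3 = 3. The d³ configuration leaves the e_g set evenly filled (or empty) — no strong Jahn–Teller driving force.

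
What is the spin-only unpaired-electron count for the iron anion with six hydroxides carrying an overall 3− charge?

Each hydroxide is −1; balancing the −3 overall charge requires Fe(III).
Group 8 minus oxidation state 3 gives a d⁵ configuration.
The spin state decides the count: Hydroxide is a weak-field ligand for a first-row metal, so the complex is high-spin.
An octahedral high-spin d⁵ ion is t₂g³e_g², giving 5 unpaired electrons.

5 unpaired electrons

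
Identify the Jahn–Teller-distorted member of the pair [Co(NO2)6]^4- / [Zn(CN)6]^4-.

[Co(NO2)6]^4-: Ligand charges: each nitro (N-bound nitrite) is −1. With an overall charge of −4 the cobalt centre must be in the +2 oxidation state. Co sits in group 9, so the d-electron count is 9 − 2 = 7. Nitro (N-bound nitrite) is a strong-field ligand (high in the spectrochemical series) for a first-row metal, so the complex is low-spin. The t₂g⁶e_g¹ (low-spin) configuration has an unevenly filled e_g set; the Jahn–Teller theorem predicts a tetragonal distortion (typically axial elongation) to lift the degeneracy.
[Zn(CN)6]^4-: Each cyanide is −1; balancing the −4 overall charge requires Zn(II). Group 12 minus oxidation state 2 gives a d¹⁰ configuration. The d¹⁰ configuration leaves the e_g set evenly filled (or empty) — no strong Jahn–Teller driving force.

[Co(NO2)6]^4-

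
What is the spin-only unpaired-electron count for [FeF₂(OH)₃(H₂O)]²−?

Each fluoride is −1; each hydroxide is −1; water is neutral; balancing the −2 overall charge requires Fe(III).
Iron is a group-8 element; Fe(III) is therefore d⁵.
The spin state decides the count: Fluoride and hydroxide are weak-field ligands for a first-row metal, so the complex is high-spin.
An octahedral high-spin d⁵ ion is t₂g³e_g², giving 5 unpaired electrons.

5 unpaired electrons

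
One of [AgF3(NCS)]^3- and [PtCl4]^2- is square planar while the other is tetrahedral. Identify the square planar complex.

[PtCl4]^2-

For [AgF3(NCS)]^3-: Summing ligand charges against the −3 overall charge gives an oxidation state of +1 for silver. Group 11 minus oxidation state 1 gives a d¹⁰ configuration. A d¹⁰ ion has no crystal-field stabilisation preference between square planar and tetrahedral, so four ligands adopt the sterically favoured tetrahedral geometry. → tetrahedral.
For [PtCl4]^2-: Each chloride is −1; balancing the −2 overall charge requires Pt(II). Platinum is a group-10 element; Pt(II) is therefore d⁸. A 5d d⁸ ion has a large crystal-field splitting; square planar leaves the high-energy d_{x²−y²} orbital empty and maximises CFSE. → square planar.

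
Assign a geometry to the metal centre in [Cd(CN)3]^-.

Ligand charges: each cyanide is −1. With an overall charge of −1 the cadmium centre must be in the +2 oxidation state.
Group 12 minus oxidation state 2 gives a d¹⁰ configuration.
Coordination number: 3.
Three ligands around a d¹⁰ centre minimise repulsion in a trigonal-planar arrangement.

trigonal planar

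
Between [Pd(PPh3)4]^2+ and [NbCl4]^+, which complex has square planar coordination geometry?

[Pd(PPh3)4]^2+

For [Pd(PPh3)4]^2+: Triphenylphosphine is neutral; balancing the +2 overall charge requires Pd(II). Palladium is a group-10 element; Pd(II) is therefore d⁸. A 4d d⁸ ion has a large crystal-field splitting; square planar leaves the high-energy d_{x²−y²} orbital empty and maximises CFSE. → square planar.
For [NbCl4]^+: Ligand charges: each chloride is −1. With an overall charge of +1 the niobium centre must be in the +5 oxidation state. Nb sits in group 5, so the d-electron count is 5 − 5 = 0. A d⁰ ion has no crystal-field stabilisation preference between square planar and tetrahedral, so four ligands adopt the sterically favoured tetrahedral geometry. → tetrahedral.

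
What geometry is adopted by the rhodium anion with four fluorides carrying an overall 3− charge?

square planar

Ligand charges: each fluoride is −1. With an overall charge of −3 the rhodium centre must be in the +1 oxidation state.
Rhodium is a group-9 element; Rh(I) is therefore d⁸.
Coordination number: 4.
A 4d d⁸ ion has a large crystal-field splitting; square planar leaves the high-energy d_{x²−y²} orbital empty and maximises CFSE.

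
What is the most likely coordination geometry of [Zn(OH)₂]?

linear

Summing ligand charges against the 0 overall charge gives an oxidation state of +2 for zinc.
Zn sits in group 12, so the d-electron count is 12 − 2 = 10.
With 2 monodentate ligands the coordination number is 2.
A d¹⁰ ion with only two ligands adopts a linear arrangement (sp hybridisation; no CFSE preference).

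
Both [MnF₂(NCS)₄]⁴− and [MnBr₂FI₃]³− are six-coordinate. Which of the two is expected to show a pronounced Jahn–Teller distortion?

[MnF₂(NCS)₄]⁴−: Each fluoride is −1; each isothiocyanate is −1; balancing the −4 overall charge requires Mn(II). Manganese is a group-7 element; Mn(II) is therefore d⁵. Fluoride and isothiocyanate are weak-field ligands for a first-row metal, so the complex is high-spin. The d⁵ configuration leaves the e_g set evenly filled (or empty) — no strong Jahn–Teller driving force.
[MnBr₂FI₃]³−: Each bromide is −1; each fluoride is −1; each iodide is −1; balancing the −3 overall charge requires Mn(III). Manganese is a group-7 element; Mn(III) is therefore d⁴. Bromide, fluoride, and iodide are weak-field ligands for a first-row metal, so the complex is high-spin. The t₂g³e_g¹ (high-spin) configuration has an unevenly filled e_g set; the Jahn–Teller theorem predicts a tetragonal distortion (typically axial elongation) to lift the degeneracy.

[MnBr₂FI₃]³−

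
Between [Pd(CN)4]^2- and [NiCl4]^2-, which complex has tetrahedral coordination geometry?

[NiCl4]^2-

For [Pd(CN)4]^2-: Each cyanide is −1; balancing the −2 overall charge requires Pd(II). Palladium is a group-10 element; Pd(II) is therefore d⁸. A 4d d⁸ ion has a large crystal-field splitting; square planar leaves the high-energy d_{x²−y²} orbital empty and maximises CFSE. → square planar.
For [NiCl4]^2-: Summing ligand charges against the −2 overall charge gives an oxidation state of +2 for nickel. Group 10 minus oxidation state 2 gives a d⁸ configuration. Chloride is a weak-field ligand. With weak-field ligands the CFSE gain from square planar is small, so a 3d d⁸ ion takes the sterically preferred tetrahedral geometry. → tetrahedral.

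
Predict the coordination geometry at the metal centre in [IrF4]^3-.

square planar

Ligand charges: each fluoride is −1. With an overall charge of −3 the iridium centre must be in the +1 oxidation state.
Iridium is a group-9 element; Ir(I) is therefore d⁸.
With 4 monodentate ligands the coordination number is 4.
A 5d d⁸ ion has a large crystal-field splitting; square planar leaves the high-energy d_{x²−y²} orbital empty and maximises CFSE.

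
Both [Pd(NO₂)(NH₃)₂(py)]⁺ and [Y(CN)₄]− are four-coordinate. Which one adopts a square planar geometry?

[Pd(NO₂)(NH₃)₂(py)]⁺

For [Pd(NO₂)(NH₃)₂(py)]⁺: Each nitro (N-bound nitrite) is −1; ammonia is neutral; pyridine is neutral; balancing the +1 overall charge requires Pd(II). Palladium is a group-10 element; Pd(II) is therefore d⁸. A 4d d⁸ ion has a large crystal-field splitting; square planar leaves the high-energy d_{x²−y²} orbital empty and maximises CFSE. → square planar.
For [Y(CN)₄]−: Summing ligand charges against the −1 overall charge gives an oxidation state of +3 for yttrium. Group 3 minus oxidation state 3 gives a d⁰ configuration. A d⁰ ion has no crystal-field stabilisation preference between square planar and tetrahedral, so four ligands adopt the sterically favoured tetrahedral geometry. → tetrahedral.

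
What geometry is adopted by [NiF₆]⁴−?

Summing ligand charges against the −4 overall charge gives an oxidation state of +2 for nickel.
Nickel is a group-10 element; Ni(II) is therefore d⁸.
Coordination number: 6.
Six donors around a single metal centre give an octahedral coordination sphere.

octahedral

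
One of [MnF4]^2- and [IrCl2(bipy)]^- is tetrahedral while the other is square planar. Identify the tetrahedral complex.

[MnF4]^2-

For [MnF4]^2-: Each fluoride is −1; balancing the −2 overall charge requires Mn(II). Manganese is a group-7 element; Mn(II) is therefore d⁵. A high-spin d⁵ ion has zero CFSE in either geometry, so four ligands adopt the sterically favoured tetrahedral geometry. → tetrahedral.
For [IrCl2(bipy)]^-: Each chloride is −1; 2,2′-bipyridine is neutral; balancing the −1 overall charge requires Ir(I). Iridium is a group-9 element; Ir(I) is therefore d⁸. A 5d d⁸ ion has a large crystal-field splitting; square planar leaves the high-energy d_{x²−y²} orbital empty and maximises CFSE. → square planar.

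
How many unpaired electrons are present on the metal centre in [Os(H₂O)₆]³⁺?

Water is neutral; balancing the +3 overall charge requires Os(III).
Osmium is a group-8 element; Os(III) is therefore d⁵.
The spin state decides the count: a 5d ion has a large Δₒ and is invariably low-spin.
An octahedral low-spin d⁵ ion is t₂g⁵e_g⁰, giving 1 unpaired electron.

1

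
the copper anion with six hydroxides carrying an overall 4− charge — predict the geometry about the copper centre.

Each hydroxide is −1; balancing the −4 overall charge requires Cu(II).
Group 11 minus oxidation state 2 gives a d⁹ configuration.
With 6 monodentate ligands the coordination number is 6.
Six donors around a single metal centre give an octahedral coordination sphere.

octahedral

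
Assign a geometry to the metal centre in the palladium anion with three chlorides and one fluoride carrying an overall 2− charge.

Summing ligand charges against the −2 overall charge gives an oxidation state of +2 for palladium.
Palladium is a group-10 element; Pd(II) is therefore d⁸.
Coordination number: 4.
A 4d d⁸ ion has a large crystal-field splitting; square planar leaves the high-energy d_{x²−y²} orbital empty and maximises CFSE.

square planar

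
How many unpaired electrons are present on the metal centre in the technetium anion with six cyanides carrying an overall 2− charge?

Each cyanide is −1; balancing the −2 overall charge requires Tc(IV).
Technetium is a group-7 element; Tc(IV) is therefore d³.
In an octahedral field the d³ configuration is t₂g³e_g⁰ (only one arrangement possible), giving 3 unpaired electrons.

3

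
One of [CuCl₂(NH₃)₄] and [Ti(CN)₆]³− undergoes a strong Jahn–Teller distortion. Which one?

[CuCl₂(NH₃)₄]: Ligand charges: each chloride is −1; ammonia is neutral. With an overall charge of 0 the copper centre must be in the +2 oxidation state. Copper is a group-11 element; Cu(II) is therefore d⁹. The t₂g⁶e_g³ configuration has an unevenly filled e_g set; the Jahn–Teller theorem predicts a tetragonal distortion (typically axial elongation) to lift the degeneracy.
[Ti(CN)₆]³−: Summing ligand charges against the −3 overall charge gives an oxidation state of +3 for titanium. Ti sits in group 4, so the d-electron count is 4 − 3 = 1. The d¹ configuration leaves the e_g set evenly filled (or empty) — no strong Jahn–Teller driving force.

[CuCl₂(NH₃)₄]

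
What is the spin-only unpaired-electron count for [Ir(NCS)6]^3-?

0 unpaired electrons

Ligand charges: each isothiocyanate is −1. With an overall charge of −3 the iridium centre must be in the +3 oxidation state.
Group 9 minus oxidation state 3 gives a d⁶ configuration.
The spin state decides the count: a 5d ion has a large Δₒ and is invariably low-spin.
An octahedral low-spin d⁶ ion is t₂g⁶e_g⁰, giving 0 unpaired electrons.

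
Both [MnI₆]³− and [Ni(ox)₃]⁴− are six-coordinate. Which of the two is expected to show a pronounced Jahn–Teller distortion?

[MnI₆]³−

[MnI₆]³−: Summing ligand charges against the −3 overall charge gives an oxidation state of +3 for manganese. Group 7 minus oxidation state 3 gives a d⁴ configuration. Iodide is a weak-field ligand for a first-row metal, so the complex is high-spin. The t₂g³e_g¹ (high-spin) configuration has an unevenly filled e_g set; the Jahn–Teller theorem predicts a tetragonal distortion (typically axial elongation) to lift the degeneracy.
[Ni(ox)₃]⁴−: Ligand charges: each oxalate is −2. With an overall charge of −4 the nickel centre must be in the +2 oxidation state. Group 10 minus oxidation state 2 gives a d⁸ configuration. The d⁸ configuration leaves the e_g set evenly filled (or empty) — no strong Jahn–Teller driving force.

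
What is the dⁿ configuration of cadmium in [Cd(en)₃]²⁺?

d10

Summing ligand charges against the +2 overall charge gives an oxidation state of +2 for cadmium.
Cd sits in group 12, so the d-electron count is 12 − 2 = 10.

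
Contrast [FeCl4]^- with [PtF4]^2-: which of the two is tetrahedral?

[FeCl4]^-

For [FeCl4]^-: Each chloride is −1; balancing the −1 overall charge requires Fe(III). Fe sits in group 8, so the d-electron count is 8 − 3 = 5. A high-spin d⁵ ion has zero CFSE in either geometry, so four ligands adopt the sterically favoured tetrahedral geometry. → tetrahedral.
For [PtF4]^2-: Each fluoride is −1; balancing the −2 overall charge requires Pt(II). Group 10 minus oxidation state 2 gives a d⁸ configuration. A 5d d⁸ ion has a large crystal-field splitting; square planar leaves the high-energy d_{x²−y²} orbital empty and maximises CFSE. → square planar.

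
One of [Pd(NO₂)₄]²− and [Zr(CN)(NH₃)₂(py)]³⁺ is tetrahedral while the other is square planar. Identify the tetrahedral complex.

For [Pd(NO₂)₄]²−: Summing ligand charges against the −2 overall charge gives an oxidation state of +2 for palladium. Palladium is a group-10 element; Pd(II) is therefore d⁸. A 4d d⁸ ion has a large crystal-field splitting; square planar leaves the high-energy d_{x²−y²} orbital empty and maximises CFSE. → square planar.
For [Zr(CN)(NH₃)₂(py)]³⁺: Ligand charges: each cyanide is −1; ammonia is neutral; pyridine is neutral. With an overall charge of +3 the zirconium centre must be in the +4 oxidation state. Group 4 minus oxidation state 4 gives a d⁰ configuration. A d⁰ ion has no crystal-field stabilisation preference between square planar and tetrahedral, so four ligands adopt the sterically favoured tetrahedral geometry. → tetrahedral.

[Zr(CN)(NH₃)₂(py)]³⁺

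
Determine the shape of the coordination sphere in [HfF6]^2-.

octahedral

Ligand charges: each fluoride is −1. With an overall charge of −2 the hafnium centre must be in the +4 oxidation state.
Group 4 minus oxidation state 4 gives a d⁰ configuration.
Coordination number: 6.
Six donors around a single metal centre give an octahedral coordination sphere.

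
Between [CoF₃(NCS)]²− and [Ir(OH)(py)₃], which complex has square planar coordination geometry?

For [CoF₃(NCS)]²−: Each fluoride is −1; each isothiocyanate is −1; balancing the −2 overall charge requires Co(II). Cobalt is a group-9 element; Co(II) is therefore d⁷. For a high-spin 3d d⁷ ion with weak-field ligands the small Δₜ gives little square-planar CFSE advantage, so four ligands adopt the sterically favoured tetrahedral geometry. → tetrahedral.
For [Ir(OH)(py)₃]: Each hydroxide is −1; pyridine is neutral; balancing the 0 overall charge requires Ir(I). Ir sits in group 9, so the d-electron count is 9 − 1 = 8. A 5d d⁸ ion has a large crystal-field splitting; square planar leaves the high-energy d_{x²−y²} orbital empty and maximises CFSE. → square planar.

[Ir(OH)(py)₃]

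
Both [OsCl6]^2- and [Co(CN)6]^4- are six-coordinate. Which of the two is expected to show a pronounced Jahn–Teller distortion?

[Co(CN)6]^4-

[OsCl6]^2-: Each chloride is −1; balancing the −2 overall charge requires Os(IV). Osmium is a group-8 element; Os(IV) is therefore d⁴. A 5d ion has a large Δₒ and is invariably low-spin. The d⁴ configuration leaves the e_g set evenly filled (or empty) — no strong Jahn–Teller driving force.
[Co(CN)6]^4-: Each cyanide is −1; balancing the −4 overall charge requires Co(II). Cobalt is a group-9 element; Co(II) is therefore d⁷. Cyanide is a strong-field ligand (high in the spectrochemical series) for a first-row metal, so the complex is low-spin. The t₂g⁶e_g¹ (low-spin) configuration has an unevenly filled e_g set; the Jahn–Teller theorem predicts a tetragonal distortion (typically axial elongation) to lift the degeneracy.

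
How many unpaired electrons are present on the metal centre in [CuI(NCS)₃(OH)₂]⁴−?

Summing ligand charges against the −4 overall charge gives an oxidation state of +2 for copper.
Group 11 minus oxidation state 2 gives a d⁹ configuration.
In an octahedral field the d⁹ configuration is t₂g⁶e_g³ (only one arrangement possible), giving 1 unpaired electron.

1 unpaired electron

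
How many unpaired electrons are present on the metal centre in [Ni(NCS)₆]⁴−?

Summing ligand charges against the −4 overall charge gives an oxidation state of +2 for nickel.
Nickel is a group-10 element; Ni(II) is therefore d⁸.
In an octahedral field the d⁸ configuration is t₂g⁶e_g² (only one arrangement possible), giving 2 unpaired electrons.

2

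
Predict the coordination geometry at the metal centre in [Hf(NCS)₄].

tetrahedral

Summing ligand charges against the 0 overall charge gives an oxidation state of +4 for hafnium.
Group 4 minus oxidation state 4 gives a d⁰ configuration.
With 4 monodentate ligands the coordination number is 4.
A d⁰ ion has no crystal-field stabilisation preference between square planar and tetrahedral, so four ligands adopt the sterically favoured tetrahedral geometry.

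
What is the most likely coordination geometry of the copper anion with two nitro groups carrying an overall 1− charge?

Summing ligand charges against the −1 overall charge gives an oxidation state of +1 for copper.
Group 11 minus oxidation state 1 gives a d¹⁰ configuration.
With 2 monodentate ligands the coordination number is 2.
A d¹⁰ ion with only two ligands adopts a linear arrangement (sp hybridisation; no CFSE preference).

linear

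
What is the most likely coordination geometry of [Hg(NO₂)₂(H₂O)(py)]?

Each nitro (N-bound nitrite) is −1; water is neutral; pyridine is neutral; balancing the 0 overall charge requires Hg(II).
Group 12 minus oxidation state 2 gives a d¹⁰ configuration.
With 4 monodentate ligands the coordination number is 4.
A d¹⁰ ion has no crystal-field stabilisation preference between square planar and tetrahedral, so four ligands adopt the sterically favoured tetrahedral geometry.

tetrahedral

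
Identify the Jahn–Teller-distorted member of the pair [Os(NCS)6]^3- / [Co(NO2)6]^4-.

[Os(NCS)6]^3-: Each isothiocyanate is −1; balancing the −3 overall charge requires Os(III). Osmium is a group-8 element; Os(III) is therefore d⁵. A 5d ion has a large Δₒ and is invariably low-spin. The d⁵ configuration leaves the e_g set evenly filled (or empty) — no strong Jahn–Teller driving force.
[Co(NO2)6]^4-: Summing ligand charges against the −4 overall charge gives an oxidation state of +2 for cobalt. Co sits in group 9, so the d-electron count is 9 − 2 = 7. Nitro (N-bound nitrite) is a strong-field ligand (high in the spectrochemical series) for a first-row metal, so the complex is low-spin. The t₂g⁶e_g¹ (low-spin) configuration has an unevenly filled e_g set; the Jahn–Teller theorem predicts a tetragonal distortion (typically axial elongation) to lift the degeneracy.

[Co(NO2)6]^4-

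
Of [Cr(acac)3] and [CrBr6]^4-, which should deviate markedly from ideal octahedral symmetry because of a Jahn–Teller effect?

[Cr(acac)3]: Summing ligand charges against the 0 overall charge gives an oxidation state of +3 for chromium. Chromium is a group-6 element; Cr(III) is therefore d³. The d³ configuration leaves the e_g set evenly filled (or empty) — no strong Jahn–Teller driving force.
[CrBr6]^4-: Each bromide is −1; balancing the −4 overall charge requires Cr(II). Chromium is a group-6 element; Cr(II) is therefore d⁴. Bromide is a weak-field ligand for a first-row metal, so the complex is high-spin. The t₂g³e_g¹ (high-spin) configuration has an unevenly filled e_g set; the Jahn–Teller theorem predicts a tetragonal distortion (typically axial elongation) to lift the degeneracy.

[CrBr6]^4-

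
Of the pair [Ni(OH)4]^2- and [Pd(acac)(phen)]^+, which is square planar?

For [Ni(OH)4]^2-: Ligand charges: each hydroxide is −1. With an overall charge of −2 the nickel centre must be in the +2 oxidation state. Nickel is a group-10 element; Ni(II) is therefore d⁸. Hydroxide is a weak-field ligand. With weak-field ligands the CFSE gain from square planar is small, so a 3d d⁸ ion takes the sterically preferred tetrahedral geometry. → tetrahedral.
For [Pd(acac)(phen)]^+: Ligand charges: each acetylacetonate is −1; 1,10-phenanthroline is neutral. With an overall charge of +1 the palladium centre must be in the +2 oxidation state. Palladium is a group-10 element; Pd(II) is therefore d⁸. A 4d d⁸ ion has a large crystal-field splitting; square planar leaves the high-energy d_{x²−y²} orbital empty and maximises CFSE. → square planar.

[Pd(acac)(phen)]^+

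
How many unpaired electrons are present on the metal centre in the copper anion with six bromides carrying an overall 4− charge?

1 unpaired electron

Summing ligand charges against the −4 overall charge gives an oxidation state of +2 for copper.
Group 11 minus oxidation state 2 gives a d⁹ configuration.
In an octahedral field the d⁹ configuration is t₂g⁶e_g³ (only one arrangement possible), giving 1 unpaired electron.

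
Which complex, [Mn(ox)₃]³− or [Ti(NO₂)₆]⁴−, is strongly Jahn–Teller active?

[Mn(ox)₃]³−

[Mn(ox)₃]³−: Summing ligand charges against the −3 overall charge gives an oxidation state of +3 for manganese. Manganese is a group-7 element; Mn(III) is therefore d⁴. Oxalate is a weak-field ligand for a first-row metal, so the complex is high-spin. The t₂g³e_g¹ (high-spin) configuration has an unevenly filled e_g set; the Jahn–Teller theorem predicts a tetragonal distortion (typically axial elongation) to lift the degeneracy.
[Ti(NO₂)₆]⁴−: Each nitro (N-bound nitrite) is −1; balancing the −4 overall charge requires Ti(II). Group 4 minus oxidation state 2 gives a d² configuration. The d² configuration leaves the e_g set evenly filled (or empty) — no strong Jahn–Teller driving force.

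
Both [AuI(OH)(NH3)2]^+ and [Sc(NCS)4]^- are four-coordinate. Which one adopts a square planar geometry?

[AuI(OH)(NH3)2]^+

For [AuI(OH)(NH3)2]^+: Ligand charges: each iodide is −1; each hydroxide is −1; ammonia is neutral. With an overall charge of +1 the gold centre must be in the +3 oxidation state. Au sits in group 11, so the d-electron count is 11 − 3 = 8. A 5d d⁸ ion has a large crystal-field splitting; square planar leaves the high-energy d_{x²−y²} orbital empty and maximises CFSE. → square planar.
For [Sc(NCS)4]^-: Ligand charges: each isothiocyanate is −1. With an overall charge of −1 the scandium centre must be in the +3 oxidation state. Scandium is a group-3 element; Sc(III) is therefore d⁰. A d⁰ ion has no crystal-field stabilisation preference between square planar and tetrahedral, so four ligands adopt the sterically favoured tetrahedral geometry. → tetrahedral.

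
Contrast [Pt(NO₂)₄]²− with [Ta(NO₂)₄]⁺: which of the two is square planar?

For [Pt(NO₂)₄]²−: Ligand charges: each nitro (N-bound nitrite) is −1. With an overall charge of −2 the platinum centre must be in the +2 oxidation state. Platinum is a group-10 element; Pt(II) is therefore d⁸. A 5d d⁸ ion has a large crystal-field splitting; square planar leaves the high-energy d_{x²−y²} orbital empty and maximises CFSE. → square planar.
For [Ta(NO₂)₄]⁺: Summing ligand charges against the +1 overall charge gives an oxidation state of +5 for tantalum. Tantalum is a group-5 element; Ta(V) is therefore d⁰. A d⁰ ion has no crystal-field stabilisation preference between square planar and tetrahedral, so four ligands adopt the sterically favoured tetrahedral geometry. → tetrahedral.

[Pt(NO₂)₄]²−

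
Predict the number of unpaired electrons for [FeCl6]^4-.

4

Ligand charges: each chloride is −1. With an overall charge of −4 the iron centre must be in the +2 oxidation state.
Iron is a group-8 element; Fe(II) is therefore d⁶.
The spin state decides the count: Chloride is a weak-field ligand for a first-row metal, so the complex is high-spin.
An octahedral high-spin d⁶ ion is t₂g⁴e_g², giving 4 unpaired electrons.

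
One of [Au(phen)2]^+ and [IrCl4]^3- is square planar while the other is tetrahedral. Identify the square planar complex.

[IrCl4]^3-

For [Au(phen)2]^+: 1,10-phenanthroline is neutral; balancing the +1 overall charge requires Au(I). Au sits in group 11, so the d-electron count is 11 − 1 = 10. A d¹⁰ ion has no crystal-field stabilisation preference between square planar and tetrahedral, so four ligands adopt the sterically favoured tetrahedral geometry. → tetrahedral.
For [IrCl4]^3-: Ligand charges: each chloride is −1. With an overall charge of −3 the iridium centre must be in the +1 oxidation state. Group 9 minus oxidation state 1 gives a d⁸ configuration. A 5d d⁸ ion has a large crystal-field splitting; square planar leaves the high-energy d_{x²−y²} orbital empty and maximises CFSE. → square planar.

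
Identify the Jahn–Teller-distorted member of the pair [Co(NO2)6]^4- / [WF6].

[Co(NO2)6]^4-

[Co(NO2)6]^4-: Each nitro (N-bound nitrite) is −1; balancing the −4 overall charge requires Co(II). Co sits in group 9, so the d-electron count is 9 − 2 = 7. Nitro (N-bound nitrite) is a strong-field ligand (high in the spectrochemical series) for a first-row metal, so the complex is low-spin. The t₂g⁶e_g¹ (low-spin) configuration has an unevenly filled e_g set; the Jahn–Teller theorem predicts a tetragonal distortion (typically axial elongation) to lift the degeneracy.
[WF6]: Ligand charges: each fluoride is −1. With an overall charge of 0 the tungsten centre must be in the +6 oxidation state. Tungsten is a group-6 element; W(VI) is therefore d⁰. The d⁰ configuration leaves the e_g set evenly filled (or empty) — no strong Jahn–Teller driving force.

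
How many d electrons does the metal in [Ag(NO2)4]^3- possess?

d10

Ligand charges: each nitro (N-bound nitrite) is −1. With an overall charge of −3 the silver centre must be in the +1 oxidation state.
Group 11 minus oxidation state 1 gives a d¹⁰ configuration.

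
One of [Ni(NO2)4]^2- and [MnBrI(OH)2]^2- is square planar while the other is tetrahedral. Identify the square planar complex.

For [Ni(NO2)4]^2-: Ligand charges: each nitro (N-bound nitrite) is −1. With an overall charge of −2 the nickel centre must be in the +2 oxidation state. Ni sits in group 10, so the d-electron count is 10 − 2 = 8. Nitro (N-bound nitrite) is a strong-field ligand (high in the spectrochemical series). A 3d d⁸ ion with strong-field ligands gains enough CFSE to favour square planar over tetrahedral. → square planar.
For [MnBrI(OH)2]^2-: Each bromide is −1; each iodide is −1; each hydroxide is −1; balancing the −2 overall charge requires Mn(II). Mn sits in group 7, so the d-electron count is 7 − 2 = 5. A high-spin d⁵ ion has zero CFSE in either geometry, so four ligands adopt the sterically favoured tetrahedral geometry. → tetrahedral.

[Ni(NO2)4]^2-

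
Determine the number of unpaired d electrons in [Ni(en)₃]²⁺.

2

Ethylenediamine is neutral; balancing the +2 overall charge requires Ni(II).
Group 10 minus oxidation state 2 gives a d⁸ configuration.
Counting donor atoms: 3×ethylenediamine (bidentate) → 6 donors. Coordination number = 6.
In an octahedral field the d⁸ configuration is t₂g⁶e_g² (only one arrangement possible), giving 2 unpaired electrons.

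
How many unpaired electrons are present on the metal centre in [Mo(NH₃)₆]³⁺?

3

Ligand charges: ammonia is neutral. With an overall charge of +3 the molybdenum centre must be in the +3 oxidation state.
Group 6 minus oxidation state 3 gives a d³ configuration.
In an octahedral field the d³ configuration is t₂g³e_g⁰ (only one arrangement possible), giving 3 unpaired electrons.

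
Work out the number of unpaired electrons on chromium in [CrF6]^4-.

4

Summing ligand charges against the −4 overall charge gives an oxidation state of +2 for chromium.
Cr sits in group 6, so the d-electron count is 6 − 2 = 4.
The spin state decides the count: Fluoride is a weak-field ligand for a first-row metal, so the complex is high-spin.
An octahedral high-spin d⁴ ion is t₂g³e_g¹, giving 4 unpaired electrons.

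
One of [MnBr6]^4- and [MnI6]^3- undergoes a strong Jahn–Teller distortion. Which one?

[MnI6]^3-

[MnBr6]^4-: Summing ligand charges against the −4 overall charge gives an oxidation state of +2 for manganese. Manganese is a group-7 element; Mn(II) is therefore d⁵. Bromide is a weak-field ligand for a first-row metal, so the complex is high-spin. The d⁵ configuration leaves the e_g set evenly filled (or empty) — no strong Jahn–Teller driving force.
[MnI6]^3-: Ligand charges: each iodide is −1. With an overall charge of −3 the manganese centre must be in the +3 oxidation state. Mn sits in group 7, so the d-electron count is 7 − 3 = 4. Iodide is a weak-field ligand for a first-row metal, so the complex is high-spin. The t₂g³e_g¹ (high-spin) configuration has an unevenly filled e_g set; the Jahn–Teller theorem predicts a tetragonal distortion (typically axial elongation) to lift the degeneracy.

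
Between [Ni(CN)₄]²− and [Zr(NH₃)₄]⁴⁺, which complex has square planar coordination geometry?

[Ni(CN)₄]²−

For [Ni(CN)₄]²−: Summing ligand charges against the −2 overall charge gives an oxidation state of +2 for nickel. Group 10 minus oxidation state 2 gives a d⁸ configuration. Cyanide is a strong-field ligand (high in the spectrochemical series). A 3d d⁸ ion with strong-field ligands gains enough CFSE to favour square planar over tetrahedral. → square planar.
For [Zr(NH₃)₄]⁴⁺: Ligand charges: ammonia is neutral. With an overall charge of +4 the zirconium centre must be in the +4 oxidation state. Group 4 minus oxidation state 4 gives a d⁰ configuration. A d⁰ ion has no crystal-field stabilisation preference between square planar and tetrahedral, so four ligands adopt the sterically favoured tetrahedral geometry. → tetrahedral.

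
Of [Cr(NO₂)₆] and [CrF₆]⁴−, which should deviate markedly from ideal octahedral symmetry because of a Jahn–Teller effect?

[CrF₆]⁴−

[Cr(NO₂)₆]: Ligand charges: each nitro (N-bound nitrite) is −1. With an overall charge of 0 the chromium centre must be in the +6 oxidation state. Cr sits in group 6, so the d-electron count is 6 − 6 = 0. The d⁰ configuration leaves the e_g set evenly filled (or empty) — no strong Jahn–Teller driving force.
[CrF₆]⁴−: Each fluoride is −1; balancing the −4 overall charge requires Cr(II). Group 6 minus oxidation state 2 gives a d⁴ configuration. Fluoride is a weak-field ligand for a first-row metal, so the complex is high-spin. The t₂g³e_g¹ (high-spin) configuration has an unevenly filled e_g set; the Jahn–Teller theorem predicts a tetragonal distortion (typically axial elongation) to lift the degeneracy.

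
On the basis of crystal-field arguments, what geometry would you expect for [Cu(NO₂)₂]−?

linear

Each nitro (N-bound nitrite) is −1; balancing the −1 overall charge requires Cu(I).
Cu sits in group 11, so the d-electron count is 11 − 1 = 10.
With 2 monodentate ligands the coordination number is 2.
A d¹⁰ ion with only two ligands adopts a linear arrangement (sp hybridisation; no CFSE preference).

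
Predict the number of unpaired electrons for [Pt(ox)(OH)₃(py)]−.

0 unpaired electrons

Summing ligand charges against the −1 overall charge gives an oxidation state of +4 for platinum.
Group 10 minus oxidation state 4 gives a d⁶ configuration.
Counting donor atoms: 1×oxalate (bidentate) → 2 donors; 3×hydroxide (monodentate) → 3 donors; 1×pyridine (monodentate) → 1 donor. Coordination number = 6.
The spin state decides the count: a 5d ion has a large Δₒ and is invariably low-spin.
An octahedral low-spin d⁶ ion is t₂g⁶e_g⁰, giving 0 unpaired electrons.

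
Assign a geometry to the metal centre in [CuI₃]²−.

trigonal planar

Ligand charges: each iodide is −1. With an overall charge of −2 the copper centre must be in the +1 oxidation state.
Cu sits in group 11, so the d-electron count is 11 − 1 = 10.
Coordination number: 3.
Three ligands around a d¹⁰ centre minimise repulsion in a trigonal-planar arrangement.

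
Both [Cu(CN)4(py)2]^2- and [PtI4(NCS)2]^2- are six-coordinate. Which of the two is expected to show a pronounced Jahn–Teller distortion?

[Cu(CN)4(py)2]^2-: Summing ligand charges against the −2 overall charge gives an oxidation state of +2 for copper. Copper is a group-11 element; Cu(II) is therefore d⁹. The t₂g⁶e_g³ configuration has an unevenly filled e_g set; the Jahn–Teller theorem predicts a tetragonal distortion (typically axial elongation) to lift the degeneracy.
[PtI4(NCS)2]^2-: Summing ligand charges against the −2 overall charge gives an oxidation state of +4 for platinum. Platinum is a group-10 element; Pt(IV) is therefore d⁶. A 5d ion has a large Δₒ and is invariably low-spin. The d⁶ configuration leaves the e_g set evenly filled (or empty) — no strong Jahn–Teller driving force.

[Cu(CN)4(py)2]^2-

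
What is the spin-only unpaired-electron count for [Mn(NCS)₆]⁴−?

5

Each isothiocyanate is −1; balancing the −4 overall charge requires Mn(II).
Group 7 minus oxidation state 2 gives a d⁵ configuration.
The spin state decides the count: Isothiocyanate is a weak-field ligand for a first-row metal, so the complex is high-spin.
An octahedral high-spin d⁵ ion is t₂g³e_g², giving 5 unpaired electrons.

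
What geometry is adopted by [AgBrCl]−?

Summing ligand charges against the −1 overall charge gives an oxidation state of +1 for silver.
Ag sits in group 11, so the d-electron count is 11 − 1 = 10.
Coordination number: 2.
A d¹⁰ ion with only two ligands adopts a linear arrangement (sp hybridisation; no CFSE preference).

linear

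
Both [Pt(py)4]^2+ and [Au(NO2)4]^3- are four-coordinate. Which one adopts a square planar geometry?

For [Pt(py)4]^2+: Ligand charges: pyridine is neutral. With an overall charge of +2 the platinum centre must be in the +2 oxidation state. Platinum is a group-10 element; Pt(II) is therefore d⁸. A 5d d⁸ ion has a large crystal-field splitting; square planar leaves the high-energy d_{x²−y²} orbital empty and maximises CFSE. → square planar.
For [Au(NO2)4]^3-: Each nitro (N-bound nitrite) is −1; balancing the −3 overall charge requires Au(I). Group 11 minus oxidation state 1 gives a d¹⁰ configuration. A d¹⁰ ion has no crystal-field stabilisation preference between square planar and tetrahedral, so four ligands adopt the sterically favoured tetrahedral geometry. → tetrahedral.

[Pt(py)4]^2+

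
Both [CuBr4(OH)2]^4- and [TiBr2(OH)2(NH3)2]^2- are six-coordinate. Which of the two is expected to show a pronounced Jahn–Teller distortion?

[CuBr4(OH)2]^4-

[CuBr4(OH)2]^4-: Summing ligand charges against the −4 overall charge gives an oxidation state of +2 for copper. Copper is a group-11 element; Cu(II) is therefore d⁹. The t₂g⁶e_g³ configuration has an unevenly filled e_g set; the Jahn–Teller theorem predicts a tetragonal distortion (typically axial elongation) to lift the degeneracy.
[TiBr2(OH)2(NH3)2]^2-: Ligand charges: each bromide is −1; each hydroxide is −1; ammonia is neutral. With an overall charge of −2 the titanium centre must be in the +2 oxidation state. Group 4 minus oxidation state 2 gives a d² configuration. The d² configuration leaves the e_g set evenly filled (or empty) — no strong Jahn–Teller driving force.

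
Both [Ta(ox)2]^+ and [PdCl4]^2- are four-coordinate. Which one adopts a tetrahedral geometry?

[Ta(ox)2]^+

For [Ta(ox)2]^+: Summing ligand charges against the +1 overall charge gives an oxidation state of +5 for tantalum. Group 5 minus oxidation state 5 gives a d⁰ configuration. A d⁰ ion has no crystal-field stabilisation preference between square planar and tetrahedral, so four ligands adopt the sterically favoured tetrahedral geometry. → tetrahedral.
For [PdCl4]^2-: Ligand charges: each chloride is −1. With an overall charge of −2 the palladium centre must be in the +2 oxidation state. Palladium is a group-10 element; Pd(II) is therefore d⁸. A 4d d⁸ ion has a large crystal-field splitting; square planar leaves the high-energy d_{x²−y²} orbital empty and maximises CFSE. → square planar.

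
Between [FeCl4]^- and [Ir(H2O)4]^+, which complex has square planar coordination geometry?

[Ir(H2O)4]^+

For [FeCl4]^-: Summing ligand charges against the −1 overall charge gives an oxidation state of +3 for iron. Iron is a group-8 element; Fe(III) is therefore d⁵. A high-spin d⁵ ion has zero CFSE in either geometry, so four ligands adopt the sterically favoured tetrahedral geometry. → tetrahedral.
For [Ir(H2O)4]^+: Water is neutral; balancing the +1 overall charge requires Ir(I). Ir sits in group 9, so the d-electron count is 9 − 1 = 8. A 5d d⁸ ion has a large crystal-field splitting; square planar leaves the high-energy d_{x²−y²} orbital empty and maximises CFSE. → square planar.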